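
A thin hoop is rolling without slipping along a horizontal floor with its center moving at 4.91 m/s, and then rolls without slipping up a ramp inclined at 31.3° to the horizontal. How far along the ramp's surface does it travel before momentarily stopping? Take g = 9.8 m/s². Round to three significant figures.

Here I = MR², so the shape factor k = I/(MR²) = 1.
Rolling without slipping gives ω = v/R, so the total kinetic energy is ½Mv² + ½Iω² = ½(1+k)Mv² = Mv².
Setting this equal to Mgh gives the vertical rise h = (1+k)v₀²/(2g) = 2×4.91²/(2×9.8) = 2.46 m.
Along the incline, d = h/sinθ = 2.46/sin31.3° ≈ 4.74 m.

d ≈ 4.74 m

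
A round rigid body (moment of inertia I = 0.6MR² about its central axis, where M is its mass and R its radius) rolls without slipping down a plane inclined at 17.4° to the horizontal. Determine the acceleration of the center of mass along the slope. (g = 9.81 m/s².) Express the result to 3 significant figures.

With I = 0.6MR², the ratio k = I/(MR²) is 0.6.
Translational: Mg sinθ − f = Ma. Rotational about the CM: fR = Iα = kMRa, so f = kMa.
Eliminating f: Mg sinθ = (1+k)Ma, so a = g sinθ/(1+k) = 9.81 × sin17.4° / 1.6 ≈ 1.83 m/s².

a ≈ 1.83 m/s²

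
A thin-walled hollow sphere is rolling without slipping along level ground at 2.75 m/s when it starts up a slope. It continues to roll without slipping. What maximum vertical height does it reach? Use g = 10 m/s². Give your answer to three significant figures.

h ≈ 0.630 m

For this body I = (2/3)MR², i.e. k = I/(MR²) = 2/3.
The rolling condition ω = v/R makes the rotational term ½I(v/R)² = ½kMv², so KE_total = ½(1+k)Mv² = (5/6)Mv².
All of this converts to potential energy at the highest point: (5/6)Mv₀² = Mgh.
Thus h = (1+k)v₀²/(2g) = 1.667 × 2.75² / (2 × 10) ≈ 0.630 m.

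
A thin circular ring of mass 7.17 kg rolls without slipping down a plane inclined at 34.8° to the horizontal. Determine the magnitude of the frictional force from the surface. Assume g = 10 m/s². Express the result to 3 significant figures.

With I = MR², the ratio k = I/(MR²) is 1.
Translational: Mg sinθ − f = Ma. Rotational about the CM: fR = Iα = kMRa, so f = kMa.
Combining, a = g sinθ/(1+k) and f = kMa = kMg sinθ/(1+k).
f = 1 × 7.17 × 10 × sin34.8° / 2 ≈ 20.5 N.

f ≈ 20.5 N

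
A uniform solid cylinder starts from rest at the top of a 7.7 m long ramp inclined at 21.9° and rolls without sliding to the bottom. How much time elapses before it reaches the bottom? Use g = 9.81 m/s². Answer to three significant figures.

Here I = (1/2)MR², so the shape factor k = I/(MR²) = 0.5.
Along the incline Mg sinθ − f = Ma, and torque about the center fR = Iα = kMR²(a/R) gives f = kMa.
Hence a = g sinθ/(1+k) = 9.81×sin21.9°/1.5 = 2.439 m/s².
With constant a from rest, t = √(2L/a) = √(2·7.7/2.439) ≈ 2.51 s.

t ≈ 2.51 s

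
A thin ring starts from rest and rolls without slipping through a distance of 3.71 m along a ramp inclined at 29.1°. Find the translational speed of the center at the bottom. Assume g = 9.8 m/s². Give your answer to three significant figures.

With I = MR², the ratio k = I/(MR²) is 1.
Pure rolling means v = ωR; then KE = ½Mv² + ½I(v/R)² = ½(1+k)Mv² = Mv².
The vertical drop is h = L sinθ = 3.71 × sin29.1° = 1.804 m.
Setting Mgh = Mv² gives v = √(2gh/(1+k)) = √(2·9.8·1.804/2) ≈ 4.21 m/s.

v ≈ 4.21 m/s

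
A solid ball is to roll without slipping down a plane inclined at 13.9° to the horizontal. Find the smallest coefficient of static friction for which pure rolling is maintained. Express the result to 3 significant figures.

μ_min ≈ 0.0707

With I = (2/5)MR², the ratio k = I/(MR²) is 0.4.
Newton's second law down the slope: Mg sinθ − f = Ma. The torque equation fR = Iα (with α = a/R) gives f = kMa.
These give a = g sinθ/(1+k) and the required friction f = kMg sinθ/(1+k).
The normal force is N = Mg cosθ, so μ_min = f/N = k tanθ/(1+k).
μ_min = 0.4 × tan13.9° / 1.4 ≈ 0.0707.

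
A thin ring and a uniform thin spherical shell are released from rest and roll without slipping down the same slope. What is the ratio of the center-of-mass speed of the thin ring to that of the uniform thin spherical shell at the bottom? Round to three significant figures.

Each satisfies Mgh = ½(1+k)Mv² with k = I/(MR²), so v ∝ 1/√(1+k).
For the thin ring k = 1; for the uniform thin spherical shell k = 2/3.
v₁/v₂ = √((1+k₂)/(1+k₁)) = √(1.667/2) ≈ 0.913.

v_ratio ≈ 0.913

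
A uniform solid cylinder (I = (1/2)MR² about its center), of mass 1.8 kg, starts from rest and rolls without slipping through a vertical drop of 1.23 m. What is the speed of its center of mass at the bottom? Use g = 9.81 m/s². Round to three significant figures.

v ≈ 4.01 m/s

The moment of inertia is (1/2)MR², giving k ≡ I/(MR²) = 0.5.
The rolling condition ω = v/R makes the rotational term ½I(v/R)² = ½kMv², so KE_total = ½(1+k)Mv² = (3/4)Mv².
Setting Mgh = (3/4)Mv² gives v = √(2gh/(1+k)) = √(2·9.81·1.23/1.5) ≈ 4.01 m/s.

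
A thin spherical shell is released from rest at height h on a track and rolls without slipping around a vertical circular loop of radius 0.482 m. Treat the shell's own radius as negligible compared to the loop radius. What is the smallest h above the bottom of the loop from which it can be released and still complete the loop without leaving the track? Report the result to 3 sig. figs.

With I = (2/3)MR², the ratio k = I/(MR²) is 2/3.
At the top of the loop, the minimum-contact condition is Mg = Mv_top²/r, so v_top² = gr.
With ω = v/R, the kinetic energy at speed v is ½(1+k)Mv² = (5/6)Mv².
Energy conservation from release (height h) to the top (height 2r): Mgh = Mg(2r) + (5/6)M·gr.
Thus h_min = 2r + (1+k)r/2 = r(2 + 1.667/2) = 0.482 × 2.833 ≈ 1.37 m.

h_min ≈ 1.37 m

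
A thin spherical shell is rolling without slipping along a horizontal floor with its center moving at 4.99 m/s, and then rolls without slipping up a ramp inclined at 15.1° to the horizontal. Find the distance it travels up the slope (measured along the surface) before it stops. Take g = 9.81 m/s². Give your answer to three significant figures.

For this body I = (2/3)MR², i.e. k = I/(MR²) = 2/3.
Pure rolling means v = ωR; then KE = ½Mv² + ½I(v/R)² = ½(1+k)Mv² = (5/6)Mv².
Setting this equal to Mgh gives the vertical rise h = (1+k)v₀²/(2g) = 1.667×4.99²/(2×9.81) = 2.115 m.
Along the incline, d = h/sinθ = 2.115/sin15.1° ≈ 8.12 m.

d ≈ 8.12 m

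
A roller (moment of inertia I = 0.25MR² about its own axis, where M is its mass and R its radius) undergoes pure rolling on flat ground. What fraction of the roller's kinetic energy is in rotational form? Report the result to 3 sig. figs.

With I = 0.25MR², the ratio k = I/(MR²) is 0.25.
With ω = v/R, KE_trans = ½Mv² and KE_rot = ½Iω² = ½kMv², so KE_total = ½(1+k)Mv².
The rotational fraction is therefore k/(1+k) = 0.25/1.25 ≈ 0.200.

fraction ≈ 0.200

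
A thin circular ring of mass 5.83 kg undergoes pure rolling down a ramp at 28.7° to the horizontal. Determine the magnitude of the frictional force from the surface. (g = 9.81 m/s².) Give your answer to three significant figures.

Here I = MR², so the shape factor k = I/(MR²) = 1.
Newton's second law down the slope: Mg sinθ − f = Ma. The torque equation fR = Iα (with α = a/R) gives f = kMa.
Combining, a = g sinθ/(1+k) and f = kMa = kMg sinθ/(1+k).
f = 1 × 5.83 × 9.81 × sin28.7° / 2 ≈ 13.7 N.

f ≈ 13.7 N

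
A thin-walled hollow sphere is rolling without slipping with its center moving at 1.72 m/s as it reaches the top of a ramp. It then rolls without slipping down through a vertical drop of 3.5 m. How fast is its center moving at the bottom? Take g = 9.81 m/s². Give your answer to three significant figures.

v ≈ 6.65 m/s

Here I = (2/3)MR², so the shape factor k = I/(MR²) = 2/3.
Pure rolling means v = ωR; then KE = ½Mv² + ½I(v/R)² = ½(1+k)Mv² = (5/6)Mv².
Energy conservation: (5/6)Mv₀² + Mgh = (5/6)Mv², so v² = v₀² + 2gh/(1+k).
v = √(1.72² + 2×9.81×3.5/1.667) = √44.16 ≈ 6.65 m/s.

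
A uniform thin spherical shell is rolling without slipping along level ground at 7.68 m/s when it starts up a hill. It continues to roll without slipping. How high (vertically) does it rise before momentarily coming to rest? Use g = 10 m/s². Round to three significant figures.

The moment of inertia is (2/3)MR², giving k ≡ I/(MR²) = 2/3.
Rolling without slipping gives ω = v/R, so the total kinetic energy is ½Mv² + ½Iω² = ½(1+k)Mv² = (5/6)Mv².
All of this converts to potential energy at the highest point: (5/6)Mv₀² = Mgh.
Thus h = (1+k)v₀²/(2g) = 1.667 × 7.68² / (2 × 10) ≈ 4.92 m.

h ≈ 4.92 m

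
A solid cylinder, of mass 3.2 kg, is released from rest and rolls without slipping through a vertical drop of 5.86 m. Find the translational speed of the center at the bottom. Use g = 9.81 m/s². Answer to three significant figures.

The moment of inertia is (1/2)MR², giving k ≡ I/(MR²) = 0.5.
Rolling without slipping gives ω = v/R, so the total kinetic energy is ½Mv² + ½Iω² = ½(1+k)Mv² = (3/4)Mv².
Setting Mgh = (3/4)Mv² gives v = √(2gh/(1+k)) = √(2·9.81·5.86/1.5) ≈ 8.75 m/s.

v ≈ 8.75 m/s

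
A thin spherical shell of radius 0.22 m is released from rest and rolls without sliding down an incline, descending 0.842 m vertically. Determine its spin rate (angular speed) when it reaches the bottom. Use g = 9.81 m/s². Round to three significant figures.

ω ≈ 14.3 rad/s

With I = (2/3)MR², the ratio k = I/(MR²) is 2/3.
The rolling condition ω = v/R makes the rotational term ½I(v/R)² = ½kMv², so KE_total = ½(1+k)Mv² = (5/6)Mv².
Energy conservation Mgh = ½(1+k)Mv² gives v = √(2gh/(1+k)) = √(2 × 9.81 × 0.842 / 1.667) = 3.148 m/s.
Then ω = v/R = 3.148 / 0.22 ≈ 14.3 rad/s.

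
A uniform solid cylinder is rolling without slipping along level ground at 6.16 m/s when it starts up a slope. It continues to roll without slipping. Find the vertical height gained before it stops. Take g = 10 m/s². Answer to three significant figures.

h ≈ 2.85 m

The moment of inertia is (1/2)MR², giving k ≡ I/(MR²) = 0.5.
Rolling without slipping gives ω = v/R, so the total kinetic energy is ½Mv² + ½Iω² = ½(1+k)Mv² = (3/4)Mv².
At the top the kinetic energy is zero, so (3/4)Mv₀² = Mgh.
Thus h = (1+k)v₀²/(2g) = 1.5 × 6.16² / (2 × 10) ≈ 2.85 m.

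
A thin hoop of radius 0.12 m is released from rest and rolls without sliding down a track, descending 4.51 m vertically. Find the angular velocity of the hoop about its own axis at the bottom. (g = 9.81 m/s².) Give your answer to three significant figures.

ω ≈ 55.4 rad/s

Here I = MR², so the shape factor k = I/(MR²) = 1.
The rolling condition ω = v/R makes the rotational term ½I(v/R)² = ½kMv², so KE_total = ½(1+k)Mv² = Mv².
Energy conservation Mgh = ½(1+k)Mv² gives v = √(2gh/(1+k)) = √(2 × 9.81 × 4.51 / 2) = 6.652 m/s.
The angular speed follows from ω = v/R = 6.652/0.12 ≈ 55.4 rad/s.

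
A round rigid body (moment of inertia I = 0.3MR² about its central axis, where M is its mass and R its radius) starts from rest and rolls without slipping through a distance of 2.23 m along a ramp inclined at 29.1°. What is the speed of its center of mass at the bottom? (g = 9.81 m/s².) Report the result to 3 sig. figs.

v ≈ 4.05 m/s

The moment of inertia is 0.3MR², giving k ≡ I/(MR²) = 0.3.
Rolling without slipping gives ω = v/R, so the total kinetic energy is ½Mv² + ½Iω² = ½(1+k)Mv² = (13/20)Mv².
The vertical drop is h = L sinθ = 2.23 × sin29.1° = 1.085 m.
Setting Mgh = (13/20)Mv² gives v = √(2gh/(1+k)) = √(2·9.81·1.085/1.3) ≈ 4.05 m/s.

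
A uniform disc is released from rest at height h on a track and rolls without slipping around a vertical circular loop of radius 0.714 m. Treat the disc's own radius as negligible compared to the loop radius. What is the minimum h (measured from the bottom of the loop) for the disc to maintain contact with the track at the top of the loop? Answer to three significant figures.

For this body I = (1/2)MR², i.e. k = I/(MR²) = 0.5.
At the top of the loop, the minimum-contact condition is Mg = Mv_top²/r, so v_top² = gr.
With ω = v/R, the kinetic energy at speed v is ½(1+k)Mv² = (3/4)Mv².
Energy conservation from release (height h) to the top (height 2r): Mgh = Mg(2r) + (3/4)M·gr.
Thus h_min = 2r + (1+k)r/2 = r(2 + 1.5/2) = 0.714 × 2.75 ≈ 1.96 m.

h_min ≈ 1.96 m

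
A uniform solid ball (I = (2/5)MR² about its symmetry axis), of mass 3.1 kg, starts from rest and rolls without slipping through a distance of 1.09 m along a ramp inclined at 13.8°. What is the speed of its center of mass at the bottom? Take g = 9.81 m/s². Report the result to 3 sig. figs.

v ≈ 1.91 m/s

The moment of inertia is (2/5)MR², giving k ≡ I/(MR²) = 0.4.
Pure rolling means v = ωR; then KE = ½Mv² + ½I(v/R)² = ½(1+k)Mv² = (7/10)Mv².
The vertical drop is h = L sinθ = 1.09 × sin13.8° = 0.26 m.
Energy conservation: Mgh = (7/10)Mv², so v = √(2gh/(1+k)) = √(2 × 9.81 × 0.26 / 1.4) ≈ 1.91 m/s.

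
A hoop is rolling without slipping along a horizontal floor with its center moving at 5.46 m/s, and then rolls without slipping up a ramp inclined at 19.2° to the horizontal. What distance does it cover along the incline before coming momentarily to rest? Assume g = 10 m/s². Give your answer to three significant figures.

d ≈ 9.06 m

For this body I = MR², i.e. k = I/(MR²) = 1.
Since it rolls without slipping, ω = v/R and KE = ½Mv² + ½Iω² = ½(1+k)Mv² = Mv².
Setting this equal to Mgh gives the vertical rise h = (1+k)v₀²/(2g) = 2×5.46²/(2×10) = 2.981 m.
The distance along the slope is d = h/sinθ = 2.981/sin19.2° ≈ 9.06 m.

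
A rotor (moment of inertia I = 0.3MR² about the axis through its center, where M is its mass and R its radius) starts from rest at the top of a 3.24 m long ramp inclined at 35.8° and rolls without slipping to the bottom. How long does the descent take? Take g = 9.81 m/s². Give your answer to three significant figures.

t ≈ 1.21 s

With I = 0.3MR², the ratio k = I/(MR²) is 0.3.
Newton's second law down the slope: Mg sinθ − f = Ma. The torque equation fR = Iα (with α = a/R) gives f = kMa.
Hence a = g sinθ/(1+k) = 9.81×sin35.8°/1.3 = 4.414 m/s².
With constant a from rest, t = √(2L/a) = √(2·3.24/4.414) ≈ 1.21 s.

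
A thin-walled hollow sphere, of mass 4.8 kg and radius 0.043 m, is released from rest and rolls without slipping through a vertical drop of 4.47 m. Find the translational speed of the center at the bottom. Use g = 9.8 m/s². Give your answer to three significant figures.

v ≈ 7.25 m/s

With I = (2/3)MR², the ratio k = I/(MR²) is 2/3.
Pure rolling means v = ωR; then KE = ½Mv² + ½I(v/R)² = ½(1+k)Mv² = (5/6)Mv².
Energy conservation: Mgh = (5/6)Mv², so v = √(2gh/(1+k)) = √(2 × 9.8 × 4.47 / 1.667) ≈ 7.25 m/s.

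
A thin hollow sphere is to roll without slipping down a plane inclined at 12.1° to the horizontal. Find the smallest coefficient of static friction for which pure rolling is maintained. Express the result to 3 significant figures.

With I = (2/3)MR², the ratio k = I/(MR²) is 2/3.
Along the incline Mg sinθ − f = Ma, and torque about the center fR = Iα = kMR²(a/R) gives f = kMa.
These give a = g sinθ/(1+k) and the required friction f = kMg sinθ/(1+k).
With N = Mg cosθ, the no-slip condition f ≤ μN gives μ_min = f/N = k tanθ/(1+k).
μ_min = (2/3) × tan12.1° / 1.667 ≈ 0.0858.

μ_min ≈ 0.0858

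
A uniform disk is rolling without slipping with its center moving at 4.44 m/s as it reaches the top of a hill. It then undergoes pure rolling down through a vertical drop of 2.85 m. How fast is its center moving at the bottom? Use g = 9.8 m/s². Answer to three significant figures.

The moment of inertia is (1/2)MR², giving k ≡ I/(MR²) = 0.5.
Rolling without slipping gives ω = v/R, so the total kinetic energy is ½Mv² + ½Iω² = ½(1+k)Mv² = (3/4)Mv².
Conserving energy between top and bottom: (3/4)Mv² = (3/4)Mv₀² + Mgh, hence v² = v₀² + 2gh/(1+k).
v = √(4.44² + 2×9.8×2.85/1.5) = √56.95 ≈ 7.55 m/s.

v ≈ 7.55 m/s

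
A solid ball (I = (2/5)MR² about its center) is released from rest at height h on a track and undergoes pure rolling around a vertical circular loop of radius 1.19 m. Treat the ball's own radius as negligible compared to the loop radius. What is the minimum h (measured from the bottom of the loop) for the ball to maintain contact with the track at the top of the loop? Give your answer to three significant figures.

The moment of inertia is (2/5)MR², giving k ≡ I/(MR²) = 0.4.
At the top, contact is just lost when gravity alone supplies the centripetal force: Mg = Mv_top²/r, i.e. v_top² = gr.
With ω = v/R, the kinetic energy at speed v is ½(1+k)Mv² = (7/10)Mv².
Energy conservation from release (height h) to the top (height 2r): Mgh = Mg(2r) + (7/10)M·gr.
Thus h_min = 2r + (1+k)r/2 = r(2 + 1.4/2) = 1.19 × 2.7 ≈ 3.21 m.

h_min ≈ 3.21 m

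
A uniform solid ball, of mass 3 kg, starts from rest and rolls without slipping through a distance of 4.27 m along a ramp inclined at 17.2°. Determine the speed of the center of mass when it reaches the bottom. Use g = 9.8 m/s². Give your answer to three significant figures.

v ≈ 4.20 m/s

For this body I = (2/5)MR², i.e. k = I/(MR²) = 0.4.
Rolling without slipping gives ω = v/R, so the total kinetic energy is ½Mv² + ½Iω² = ½(1+k)Mv² = (7/10)Mv².
The vertical drop is h = L sinθ = 4.27 × sin17.2° = 1.263 m.
Energy conservation: Mgh = (7/10)Mv², so v = √(2gh/(1+k)) = √(2 × 9.8 × 1.263 / 1.4) ≈ 4.20 m/s.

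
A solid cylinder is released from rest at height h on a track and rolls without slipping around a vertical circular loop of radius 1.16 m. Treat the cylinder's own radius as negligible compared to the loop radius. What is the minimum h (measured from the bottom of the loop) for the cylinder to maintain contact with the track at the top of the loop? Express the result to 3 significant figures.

The moment of inertia is (1/2)MR², giving k ≡ I/(MR²) = 0.5.
At the top, contact is just lost when gravity alone supplies the centripetal force: Mg = Mv_top²/r, i.e. v_top² = gr.
With ω = v/R, the kinetic energy at speed v is ½(1+k)Mv² = (3/4)Mv².
Energy conservation from release (height h) to the top (height 2r): Mgh = Mg(2r) + (3/4)M·gr.
Thus h_min = 2r + (1+k)r/2 = r(2 + 1.5/2) = 1.16 × 2.75 ≈ 3.19 m.

h_min ≈ 3.19 m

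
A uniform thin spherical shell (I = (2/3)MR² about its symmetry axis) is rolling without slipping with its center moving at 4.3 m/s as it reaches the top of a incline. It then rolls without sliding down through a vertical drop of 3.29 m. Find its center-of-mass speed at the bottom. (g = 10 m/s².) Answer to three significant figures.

With I = (2/3)MR², the ratio k = I/(MR²) is 2/3.
Pure rolling means v = ωR; then KE = ½Mv² + ½I(v/R)² = ½(1+k)Mv² = (5/6)Mv².
Energy conservation: (5/6)Mv₀² + Mgh = (5/6)Mv², so v² = v₀² + 2gh/(1+k).
v = √(4.3² + 2×10×3.29/1.667) = √57.97 ≈ 7.61 m/s.

v ≈ 7.61 m/s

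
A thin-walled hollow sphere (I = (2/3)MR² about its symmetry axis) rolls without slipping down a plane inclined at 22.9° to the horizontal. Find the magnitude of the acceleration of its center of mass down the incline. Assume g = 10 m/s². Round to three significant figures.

Here I = (2/3)MR², so the shape factor k = I/(MR²) = 2/3.
Along the incline Mg sinθ − f = Ma, and torque about the center fR = Iα = kMR²(a/R) gives f = kMa.
Eliminating f: Mg sinθ = (1+k)Ma, so a = g sinθ/(1+k) = 10 × sin22.9° / 1.667 ≈ 2.33 m/s².

a ≈ 2.33 m/s²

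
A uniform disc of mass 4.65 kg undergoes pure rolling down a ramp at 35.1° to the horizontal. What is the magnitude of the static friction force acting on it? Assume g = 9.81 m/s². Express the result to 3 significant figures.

f ≈ 8.74 N

With I = (1/2)MR², the ratio k = I/(MR²) is 0.5.
Newton's second law down the slope: Mg sinθ − f = Ma. The torque equation fR = Iα (with α = a/R) gives f = kMa.
Combining, a = g sinθ/(1+k) and f = kMa = kMg sinθ/(1+k).
f = 0.5 × 4.65 × 9.81 × sin35.1° / 1.5 ≈ 8.74 N.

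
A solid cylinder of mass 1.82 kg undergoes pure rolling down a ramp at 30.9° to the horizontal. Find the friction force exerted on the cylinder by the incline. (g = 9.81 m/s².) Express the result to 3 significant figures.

For this body I = (1/2)MR², i.e. k = I/(MR²) = 0.5.
Translational: Mg sinθ − f = Ma. Rotational about the CM: fR = Iα = kMRa, so f = kMa.
Combining, a = g sinθ/(1+k) and f = kMa = kMg sinθ/(1+k).
f = 0.5 × 1.82 × 9.81 × sin30.9° / 1.5 ≈ 3.06 N.

f ≈ 3.06 N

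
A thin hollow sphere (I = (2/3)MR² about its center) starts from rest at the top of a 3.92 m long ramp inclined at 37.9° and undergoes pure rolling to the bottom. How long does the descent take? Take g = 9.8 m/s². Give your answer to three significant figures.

t ≈ 1.47 s

With I = (2/3)MR², the ratio k = I/(MR²) is 2/3.
Newton's second law down the slope: Mg sinθ − f = Ma. The torque equation fR = Iα (with α = a/R) gives f = kMa.
Hence a = g sinθ/(1+k) = 9.8×sin37.9°/1.667 = 3.612 m/s².
Starting from rest, L = ½at², so t = √(2L/a) = √(2×3.92/3.612) ≈ 1.47 s.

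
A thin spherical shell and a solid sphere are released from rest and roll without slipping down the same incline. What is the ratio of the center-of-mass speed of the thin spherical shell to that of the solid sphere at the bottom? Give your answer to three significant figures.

Each satisfies Mgh = ½(1+k)Mv² with k = I/(MR²), so v ∝ 1/√(1+k).
For the thin spherical shell k = 2/3; for the solid sphere k = 0.4.
v₁/v₂ = √((1+k₂)/(1+k₁)) = √(1.4/1.667) ≈ 0.917.

v_ratio ≈ 0.917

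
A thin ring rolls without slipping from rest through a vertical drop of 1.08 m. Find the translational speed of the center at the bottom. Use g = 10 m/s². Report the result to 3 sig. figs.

With I = MR², the ratio k = I/(MR²) is 1.
The rolling condition ω = v/R makes the rotational term ½I(v/R)² = ½kMv², so KE_total = ½(1+k)Mv² = Mv².
Energy conservation: Mgh = Mv², so v = √(2gh/(1+k)) = √(2 × 10 × 1.08 / 2) ≈ 3.29 m/s.

v ≈ 3.29 m/s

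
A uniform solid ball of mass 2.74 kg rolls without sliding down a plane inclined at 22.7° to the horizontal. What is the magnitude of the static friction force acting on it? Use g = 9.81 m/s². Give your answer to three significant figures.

For this body I = (2/5)MR², i.e. k = I/(MR²) = 0.4.
Newton's second law down the slope: Mg sinθ − f = Ma. The torque equation fR = Iα (with α = a/R) gives f = kMa.
Combining, a = g sinθ/(1+k) and f = kMa = kMg sinθ/(1+k).
f = 0.4 × 2.74 × 9.81 × sin22.7° / 1.4 ≈ 2.96 N.

f ≈ 2.96 N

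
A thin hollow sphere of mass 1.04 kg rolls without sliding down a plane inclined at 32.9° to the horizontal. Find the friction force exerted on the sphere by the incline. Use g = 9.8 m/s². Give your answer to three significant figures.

f ≈ 2.21 N

Here I = (2/3)MR², so the shape factor k = I/(MR²) = 2/3.
Newton's second law down the slope: Mg sinθ − f = Ma. The torque equation fR = Iα (with α = a/R) gives f = kMa.
Combining, a = g sinθ/(1+k) and f = kMa = kMg sinθ/(1+k).
f = (2/3) × 1.04 × 9.8 × sin32.9° / 1.667 ≈ 2.21 N.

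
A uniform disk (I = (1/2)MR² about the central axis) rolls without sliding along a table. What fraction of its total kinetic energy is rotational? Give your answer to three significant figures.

fraction ≈ 0.333

Here I = (1/2)MR², so the shape factor k = I/(MR²) = 0.5.
With ω = v/R, KE_trans = ½Mv² and KE_rot = ½Iω² = ½kMv², so KE_total = ½(1+k)Mv².
The rotational fraction is therefore k/(1+k) = 0.5/1.5 ≈ 0.333.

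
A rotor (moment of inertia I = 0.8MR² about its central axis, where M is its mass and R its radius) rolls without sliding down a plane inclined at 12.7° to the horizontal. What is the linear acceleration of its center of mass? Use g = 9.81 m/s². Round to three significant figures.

The moment of inertia is 0.8MR², giving k ≡ I/(MR²) = 0.8.
Newton's second law down the slope: Mg sinθ − f = Ma. The torque equation fR = Iα (with α = a/R) gives f = kMa.
Eliminating f: Mg sinθ = (1+k)Ma, so a = g sinθ/(1+k) = 9.81 × sin12.7° / 1.8 ≈ 1.20 m/s².

a ≈ 1.20 m/s²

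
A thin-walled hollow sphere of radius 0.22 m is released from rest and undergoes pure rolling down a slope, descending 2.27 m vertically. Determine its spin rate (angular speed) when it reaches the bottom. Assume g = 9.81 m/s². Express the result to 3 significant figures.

ω ≈ 23.5 rad/s

The moment of inertia is (2/3)MR², giving k ≡ I/(MR²) = 2/3.
Rolling without slipping gives ω = v/R, so the total kinetic energy is ½Mv² + ½Iω² = ½(1+k)Mv² = (5/6)Mv².
Energy conservation Mgh = ½(1+k)Mv² gives v = √(2gh/(1+k)) = √(2 × 9.81 × 2.27 / 1.667) = 5.169 m/s.
Then ω = v/R = 5.169 / 0.22 ≈ 23.5 rad/s.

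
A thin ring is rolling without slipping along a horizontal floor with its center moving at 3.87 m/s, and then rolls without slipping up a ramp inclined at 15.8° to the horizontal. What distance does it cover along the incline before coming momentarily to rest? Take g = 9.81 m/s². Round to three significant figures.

d ≈ 5.61 m

Here I = MR², so the shape factor k = I/(MR²) = 1.
The rolling condition ω = v/R makes the rotational term ½I(v/R)² = ½kMv², so KE_total = ½(1+k)Mv² = Mv².
Setting this equal to Mgh gives the vertical rise h = (1+k)v₀²/(2g) = 2×3.87²/(2×9.81) = 1.527 m.
Along the incline, d = h/sinθ = 1.527/sin15.8° ≈ 5.61 m.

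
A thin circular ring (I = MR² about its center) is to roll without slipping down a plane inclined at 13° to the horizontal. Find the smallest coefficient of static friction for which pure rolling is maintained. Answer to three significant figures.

μ_min ≈ 0.115

With I = MR², the ratio k = I/(MR²) is 1.
Newton's second law down the slope: Mg sinθ − f = Ma. The torque equation fR = Iα (with α = a/R) gives f = kMa.
These give a = g sinθ/(1+k) and the required friction f = kMg sinθ/(1+k).
The normal force is N = Mg cosθ, so μ_min = f/N = k tanθ/(1+k).
μ_min = 1 × tan13° / 2 ≈ 0.115.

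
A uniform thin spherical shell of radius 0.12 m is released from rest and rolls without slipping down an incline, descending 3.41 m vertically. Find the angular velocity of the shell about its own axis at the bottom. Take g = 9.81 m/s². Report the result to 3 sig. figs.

ω ≈ 52.8 rad/s

For this body I = (2/3)MR², i.e. k = I/(MR²) = 2/3.
Pure rolling means v = ωR; then KE = ½Mv² + ½I(v/R)² = ½(1+k)Mv² = (5/6)Mv².
Energy conservation Mgh = ½(1+k)Mv² gives v = √(2gh/(1+k)) = √(2 × 9.81 × 3.41 / 1.667) = 6.336 m/s.
Then ω = v/R = 6.336 / 0.12 ≈ 52.8 rad/s.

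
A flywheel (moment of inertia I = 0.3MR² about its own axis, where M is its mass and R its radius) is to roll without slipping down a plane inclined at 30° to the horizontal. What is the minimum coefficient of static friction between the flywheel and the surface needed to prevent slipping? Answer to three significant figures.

With I = 0.3MR², the ratio k = I/(MR²) is 0.3.
Newton's second law down the slope: Mg sinθ − f = Ma. The torque equation fR = Iα (with α = a/R) gives f = kMa.
These give a = g sinθ/(1+k) and the required friction f = kMg sinθ/(1+k).
With N = Mg cosθ, the no-slip condition f ≤ μN gives μ_min = f/N = k tanθ/(1+k).
μ_min = 0.3 × tan30° / 1.3 ≈ 0.133.

μ_min ≈ 0.133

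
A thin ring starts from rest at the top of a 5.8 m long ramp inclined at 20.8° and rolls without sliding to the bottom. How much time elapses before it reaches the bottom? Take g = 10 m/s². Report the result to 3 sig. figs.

t ≈ 2.56 s

For this body I = MR², i.e. k = I/(MR²) = 1.
Newton's second law down the slope: Mg sinθ − f = Ma. The torque equation fR = Iα (with α = a/R) gives f = kMa.
Hence a = g sinθ/(1+k) = 10×sin20.8°/2 = 1.776 m/s².
With constant a from rest, t = √(2L/a) = √(2·5.8/1.776) ≈ 2.56 s.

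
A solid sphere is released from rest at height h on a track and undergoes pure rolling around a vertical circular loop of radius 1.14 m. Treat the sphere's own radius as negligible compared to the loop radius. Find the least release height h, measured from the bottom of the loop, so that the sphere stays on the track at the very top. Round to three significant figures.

Here I = (2/5)MR², so the shape factor k = I/(MR²) = 0.4.
At the top, contact is just lost when gravity alone supplies the centripetal force: Mg = Mv_top²/r, i.e. v_top² = gr.
With ω = v/R, the kinetic energy at speed v is ½(1+k)Mv² = (7/10)Mv².
Energy conservation from release (height h) to the top (height 2r): Mgh = Mg(2r) + (7/10)M·gr.
Thus h_min = 2r + (1+k)r/2 = r(2 + 1.4/2) = 1.14 × 2.7 ≈ 3.08 m.

h_min ≈ 3.08 m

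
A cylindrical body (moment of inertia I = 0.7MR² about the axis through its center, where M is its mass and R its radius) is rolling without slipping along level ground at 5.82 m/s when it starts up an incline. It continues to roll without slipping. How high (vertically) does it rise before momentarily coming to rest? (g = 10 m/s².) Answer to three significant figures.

The moment of inertia is 0.7MR², giving k ≡ I/(MR²) = 0.7.
Rolling without slipping gives ω = v/R, so the total kinetic energy is ½Mv² + ½Iω² = ½(1+k)Mv² = (17/20)Mv².
All of this converts to potential energy at the highest point: (17/20)Mv₀² = Mgh.
Thus h = (1+k)v₀²/(2g) = 1.7 × 5.82² / (2 × 10) ≈ 2.88 m.

h ≈ 2.88 m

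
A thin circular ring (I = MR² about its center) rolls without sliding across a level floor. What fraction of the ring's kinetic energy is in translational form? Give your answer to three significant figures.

fraction ≈ 0.500

Here I = MR², so the shape factor k = I/(MR²) = 1.
With ω = v/R, KE_trans = ½Mv² and KE_rot = ½Iω² = ½kMv², so KE_total = ½(1+k)Mv².
The translational fraction is therefore 1/(1+k) = 1/2 ≈ 0.500.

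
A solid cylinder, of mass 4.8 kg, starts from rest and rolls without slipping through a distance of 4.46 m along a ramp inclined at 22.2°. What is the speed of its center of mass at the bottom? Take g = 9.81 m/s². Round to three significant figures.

With I = (1/2)MR², the ratio k = I/(MR²) is 0.5.
The rolling condition ω = v/R makes the rotational term ½I(v/R)² = ½kMv², so KE_total = ½(1+k)Mv² = (3/4)Mv².
The vertical drop is h = L sinθ = 4.46 × sin22.2° = 1.685 m.
Energy conservation: Mgh = (3/4)Mv², so v = √(2gh/(1+k)) = √(2 × 9.81 × 1.685 / 1.5) ≈ 4.69 m/s.

v ≈ 4.69 m/s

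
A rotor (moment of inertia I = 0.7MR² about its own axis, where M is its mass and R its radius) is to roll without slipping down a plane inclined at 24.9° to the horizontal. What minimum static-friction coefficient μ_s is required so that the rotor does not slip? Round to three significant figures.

With I = 0.7MR², the ratio k = I/(MR²) is 0.7.
Translational: Mg sinθ − f = Ma. Rotational about the CM: fR = Iα = kMRa, so f = kMa.
These give a = g sinθ/(1+k) and the required friction f = kMg sinθ/(1+k).
The normal force is N = Mg cosθ, so μ_min = f/N = k tanθ/(1+k).
μ_min = 0.7 × tan24.9° / 1.7 ≈ 0.191.

μ_min ≈ 0.191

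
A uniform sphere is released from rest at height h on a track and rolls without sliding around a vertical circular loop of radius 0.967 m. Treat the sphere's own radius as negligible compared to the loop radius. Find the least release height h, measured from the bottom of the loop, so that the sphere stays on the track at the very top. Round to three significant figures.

h_min ≈ 2.61 m

Here I = (2/5)MR², so the shape factor k = I/(MR²) = 0.4.
At the top, contact is just lost when gravity alone supplies the centripetal force: Mg = Mv_top²/r, i.e. v_top² = gr.
With ω = v/R, the kinetic energy at speed v is ½(1+k)Mv² = (7/10)Mv².
Energy conservation from release (height h) to the top (height 2r): Mgh = Mg(2r) + (7/10)M·gr.
Thus h_min = 2r + (1+k)r/2 = r(2 + 1.4/2) = 0.967 × 2.7 ≈ 2.61 m.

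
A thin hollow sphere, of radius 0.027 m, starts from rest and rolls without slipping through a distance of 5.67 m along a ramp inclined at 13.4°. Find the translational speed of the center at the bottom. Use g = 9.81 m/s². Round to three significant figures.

v ≈ 3.93 m/s

For this body I = (2/3)MR², i.e. k = I/(MR²) = 2/3.
The rolling condition ω = v/R makes the rotational term ½I(v/R)² = ½kMv², so KE_total = ½(1+k)Mv² = (5/6)Mv².
The vertical drop is h = L sinθ = 5.67 × sin13.4° = 1.314 m.
Energy conservation: Mgh = (5/6)Mv², so v = √(2gh/(1+k)) = √(2 × 9.81 × 1.314 / 1.667) ≈ 3.93 m/s.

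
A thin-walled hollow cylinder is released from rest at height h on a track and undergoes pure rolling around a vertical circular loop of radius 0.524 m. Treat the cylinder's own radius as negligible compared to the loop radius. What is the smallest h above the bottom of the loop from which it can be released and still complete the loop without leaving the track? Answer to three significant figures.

Here I = MR², so the shape factor k = I/(MR²) = 1.
At the top, contact is just lost when gravity alone supplies the centripetal force: Mg = Mv_top²/r, i.e. v_top² = gr.
With ω = v/R, the kinetic energy at speed v is ½(1+k)Mv² = Mv².
Energy conservation from release (height h) to the top (height 2r): Mgh = Mg(2r) + M·gr.
Thus h_min = 2r + (1+k)r/2 = r(2 + 2/2) = 0.524 × 3 ≈ 1.57 m.

h_min ≈ 1.57 m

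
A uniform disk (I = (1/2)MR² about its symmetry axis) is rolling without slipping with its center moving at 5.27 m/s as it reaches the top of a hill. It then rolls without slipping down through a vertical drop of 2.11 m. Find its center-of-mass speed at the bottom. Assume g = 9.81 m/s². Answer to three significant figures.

v ≈ 7.44 m/s

For this body I = (1/2)MR², i.e. k = I/(MR²) = 0.5.
Since it rolls without slipping, ω = v/R and KE = ½Mv² + ½Iω² = ½(1+k)Mv² = (3/4)Mv².
Energy conservation: (3/4)Mv₀² + Mgh = (3/4)Mv², so v² = v₀² + 2gh/(1+k).
v = √(5.27² + 2×9.81×2.11/1.5) = √55.37 ≈ 7.44 m/s.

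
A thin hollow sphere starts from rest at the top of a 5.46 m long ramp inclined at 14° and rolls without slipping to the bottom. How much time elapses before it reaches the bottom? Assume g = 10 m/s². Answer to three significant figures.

t ≈ 2.74 s

Here I = (2/3)MR², so the shape factor k = I/(MR²) = 2/3.
Translational: Mg sinθ − f = Ma. Rotational about the CM: fR = Iα = kMRa, so f = kMa.
Hence a = g sinθ/(1+k) = 10×sin14°/1.667 = 1.452 m/s².
Starting from rest, L = ½at², so t = √(2L/a) = √(2×5.46/1.452) ≈ 2.74 s.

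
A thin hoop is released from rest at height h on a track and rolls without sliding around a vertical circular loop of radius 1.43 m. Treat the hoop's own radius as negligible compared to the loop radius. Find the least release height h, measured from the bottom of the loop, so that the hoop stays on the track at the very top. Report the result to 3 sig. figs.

Here I = MR², so the shape factor k = I/(MR²) = 1.
At the top, contact is just lost when gravity alone supplies the centripetal force: Mg = Mv_top²/r, i.e. v_top² = gr.
With ω = v/R, the kinetic energy at speed v is ½(1+k)Mv² = Mv².
Energy conservation from release (height h) to the top (height 2r): Mgh = Mg(2r) + M·gr.
Thus h_min = 2r + (1+k)r/2 = r(2 + 2/2) = 1.43 × 3 ≈ 4.29 m.

h_min ≈ 4.29 m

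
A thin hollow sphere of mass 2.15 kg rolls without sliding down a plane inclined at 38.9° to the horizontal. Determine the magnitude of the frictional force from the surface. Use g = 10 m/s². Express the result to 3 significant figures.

f ≈ 5.40 N

For this body I = (2/3)MR², i.e. k = I/(MR²) = 2/3.
Translational: Mg sinθ − f = Ma. Rotational about the CM: fR = Iα = kMRa, so f = kMa.
Combining, a = g sinθ/(1+k) and f = kMa = kMg sinθ/(1+k).
f = (2/3) × 2.15 × 10 × sin38.9° / 1.667 ≈ 5.40 N.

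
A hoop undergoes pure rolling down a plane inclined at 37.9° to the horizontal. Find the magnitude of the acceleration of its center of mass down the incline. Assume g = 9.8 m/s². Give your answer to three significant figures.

The moment of inertia is MR², giving k ≡ I/(MR²) = 1.
Translational: Mg sinθ − f = Ma. Rotational about the CM: fR = Iα = kMRa, so f = kMa.
Eliminating f: Mg sinθ = (1+k)Ma, so a = g sinθ/(1+k) = 9.8 × sin37.9° / 2 ≈ 3.01 m/s².

a ≈ 3.01 m/s²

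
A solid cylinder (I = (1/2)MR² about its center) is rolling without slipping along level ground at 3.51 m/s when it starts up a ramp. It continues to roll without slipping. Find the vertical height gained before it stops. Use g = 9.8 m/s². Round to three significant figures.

h ≈ 0.943 m

Here I = (1/2)MR², so the shape factor k = I/(MR²) = 0.5.
The rolling condition ω = v/R makes the rotational term ½I(v/R)² = ½kMv², so KE_total = ½(1+k)Mv² = (3/4)Mv².
At the top the kinetic energy is zero, so (3/4)Mv₀² = Mgh.
Thus h = (1+k)v₀²/(2g) = 1.5 × 3.51² / (2 × 9.8) ≈ 0.943 m.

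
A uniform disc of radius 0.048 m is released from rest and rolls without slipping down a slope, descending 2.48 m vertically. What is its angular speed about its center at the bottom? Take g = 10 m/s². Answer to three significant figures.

ω ≈ 120 rad/s

Here I = (1/2)MR², so the shape factor k = I/(MR²) = 0.5.
Pure rolling means v = ωR; then KE = ½Mv² + ½I(v/R)² = ½(1+k)Mv² = (3/4)Mv².
Energy conservation Mgh = ½(1+k)Mv² gives v = √(2gh/(1+k)) = √(2 × 10 × 2.48 / 1.5) = 5.75 m/s.
The angular speed follows from ω = v/R = 5.75/0.048 ≈ 120 rad/s.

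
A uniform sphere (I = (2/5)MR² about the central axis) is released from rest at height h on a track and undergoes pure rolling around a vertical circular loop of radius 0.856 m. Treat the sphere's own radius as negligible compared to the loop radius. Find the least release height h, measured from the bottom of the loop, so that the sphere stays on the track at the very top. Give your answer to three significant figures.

h_min ≈ 2.31 m

For this body I = (2/5)MR², i.e. k = I/(MR²) = 0.4.
At the top, contact is just lost when gravity alone supplies the centripetal force: Mg = Mv_top²/r, i.e. v_top² = gr.
With ω = v/R, the kinetic energy at speed v is ½(1+k)Mv² = (7/10)Mv².
Energy conservation from release (height h) to the top (height 2r): Mgh = Mg(2r) + (7/10)M·gr.
Thus h_min = 2r + (1+k)r/2 = r(2 + 1.4/2) = 0.856 × 2.7 ≈ 2.31 m.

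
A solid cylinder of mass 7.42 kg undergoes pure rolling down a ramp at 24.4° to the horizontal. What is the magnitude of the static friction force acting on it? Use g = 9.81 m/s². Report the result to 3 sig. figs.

f ≈ 10.0 N

The moment of inertia is (1/2)MR², giving k ≡ I/(MR²) = 0.5.
Translational: Mg sinθ − f = Ma. Rotational about the CM: fR = Iα = kMRa, so f = kMa.
Combining, a = g sinθ/(1+k) and f = kMa = kMg sinθ/(1+k).
f = 0.5 × 7.42 × 9.81 × sin24.4° / 1.5 ≈ 10.0 N.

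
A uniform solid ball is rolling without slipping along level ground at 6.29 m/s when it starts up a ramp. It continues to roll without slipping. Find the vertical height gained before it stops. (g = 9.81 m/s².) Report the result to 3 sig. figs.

The moment of inertia is (2/5)MR², giving k ≡ I/(MR²) = 0.4.
Since it rolls without slipping, ω = v/R and KE = ½Mv² + ½Iω² = ½(1+k)Mv² = (7/10)Mv².
All of this converts to potential energy at the highest point: (7/10)Mv₀² = Mgh.
Thus h = (1+k)v₀²/(2g) = 1.4 × 6.29² / (2 × 9.81) ≈ 2.82 m.

h ≈ 2.82 m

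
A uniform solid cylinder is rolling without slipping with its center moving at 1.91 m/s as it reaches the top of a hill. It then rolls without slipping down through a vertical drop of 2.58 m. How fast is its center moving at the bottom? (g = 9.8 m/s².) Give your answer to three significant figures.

v ≈ 6.11 m/s

Here I = (1/2)MR², so the shape factor k = I/(MR²) = 0.5.
Pure rolling means v = ωR; then KE = ½Mv² + ½I(v/R)² = ½(1+k)Mv² = (3/4)Mv².
Energy conservation: (3/4)Mv₀² + Mgh = (3/4)Mv², so v² = v₀² + 2gh/(1+k).
v = √(1.91² + 2×9.8×2.58/1.5) = √37.36 ≈ 6.11 m/s.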